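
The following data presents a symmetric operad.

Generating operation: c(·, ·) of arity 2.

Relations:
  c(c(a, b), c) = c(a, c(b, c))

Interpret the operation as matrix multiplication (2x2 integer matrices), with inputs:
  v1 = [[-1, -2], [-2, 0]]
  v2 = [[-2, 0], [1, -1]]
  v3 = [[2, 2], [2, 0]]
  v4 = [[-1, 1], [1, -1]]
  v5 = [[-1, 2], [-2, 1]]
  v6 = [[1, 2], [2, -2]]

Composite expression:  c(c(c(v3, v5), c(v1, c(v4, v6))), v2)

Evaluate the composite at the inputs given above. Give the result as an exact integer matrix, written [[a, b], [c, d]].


[[108, -72], [60, -40]]


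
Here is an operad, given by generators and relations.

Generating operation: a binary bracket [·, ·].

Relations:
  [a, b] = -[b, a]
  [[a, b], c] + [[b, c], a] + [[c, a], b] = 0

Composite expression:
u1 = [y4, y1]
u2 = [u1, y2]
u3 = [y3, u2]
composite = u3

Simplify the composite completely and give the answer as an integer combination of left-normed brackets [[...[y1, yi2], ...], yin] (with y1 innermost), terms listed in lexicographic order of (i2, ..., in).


[[[y1, y4], y2], y3]

Skip Jacobi rewriting: expand, keep y1-initial words, read off terms.
Composite bracket: [y3, [[y4, y1], y2]]
Each bracket splits as ab - ba, giving 8 signed words (2^3 = 8).
Only words starting with y1 matter:
  y1y4y2y3 appears with sign +1, giving the term +[[[y1, y4], y2], y3]


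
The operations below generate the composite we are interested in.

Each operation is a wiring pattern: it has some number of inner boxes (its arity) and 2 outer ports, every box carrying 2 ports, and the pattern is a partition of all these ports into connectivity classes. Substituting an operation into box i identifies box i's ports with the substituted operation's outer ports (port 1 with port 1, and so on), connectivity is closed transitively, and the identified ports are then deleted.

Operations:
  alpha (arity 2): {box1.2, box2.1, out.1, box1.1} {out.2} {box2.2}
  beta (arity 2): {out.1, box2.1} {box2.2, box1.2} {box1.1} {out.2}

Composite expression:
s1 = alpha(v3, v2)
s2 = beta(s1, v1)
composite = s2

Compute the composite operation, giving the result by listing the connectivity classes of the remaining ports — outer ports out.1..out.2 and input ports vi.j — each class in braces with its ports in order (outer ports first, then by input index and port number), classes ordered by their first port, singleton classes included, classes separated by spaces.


{out.1, v1.1} {out.2} {v1.2} {v2.1, v3.1, v3.2} {v2.2}

Reachability decides: close wires over beta-identified ports.
stage alpha: inputs (v3, v2), connectivity {out.1, v2.1, v3.1, v3.2} {out.2} {v2.2}, out.j its boundary
stage beta: inputs (v3, v2, v1), connectivity {out.1, v1.1} {out.2} {v1.2} {v2.1, v3.1, v3.2} {v2.2}, out.j its boundary


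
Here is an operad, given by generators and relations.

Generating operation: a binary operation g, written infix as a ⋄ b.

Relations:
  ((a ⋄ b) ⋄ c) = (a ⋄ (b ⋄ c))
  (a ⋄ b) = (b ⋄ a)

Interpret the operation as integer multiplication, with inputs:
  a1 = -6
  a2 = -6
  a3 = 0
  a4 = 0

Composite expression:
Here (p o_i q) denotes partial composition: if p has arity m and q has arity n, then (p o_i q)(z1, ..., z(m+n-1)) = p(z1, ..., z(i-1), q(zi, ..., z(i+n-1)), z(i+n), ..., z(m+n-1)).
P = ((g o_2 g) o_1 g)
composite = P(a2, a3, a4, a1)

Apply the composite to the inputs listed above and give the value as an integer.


0

(a2 ⋄ a3) = 0
(a4 ⋄ a1) = 0
((a2 ⋄ a3) ⋄ (a4 ⋄ a1)) = 0


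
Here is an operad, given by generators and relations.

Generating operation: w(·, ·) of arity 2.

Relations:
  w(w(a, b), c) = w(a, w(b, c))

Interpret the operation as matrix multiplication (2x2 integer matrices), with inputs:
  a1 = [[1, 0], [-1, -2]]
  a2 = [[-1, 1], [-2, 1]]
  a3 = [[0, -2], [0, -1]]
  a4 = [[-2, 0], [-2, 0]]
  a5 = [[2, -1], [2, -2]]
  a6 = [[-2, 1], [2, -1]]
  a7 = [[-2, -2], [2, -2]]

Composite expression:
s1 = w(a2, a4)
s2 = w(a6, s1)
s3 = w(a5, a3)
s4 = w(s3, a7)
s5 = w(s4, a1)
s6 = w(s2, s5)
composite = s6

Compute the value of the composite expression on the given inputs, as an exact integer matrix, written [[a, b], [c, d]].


w(a2, a4) = [[0, 0], [2, 0]]
w(a6, w(a2, a4)) = [[2, 0], [-2, 0]]
w(a5, a3) = [[0, -3], [0, -2]]
w(w(a5, a3), a7) = [[-6, 6], [-4, 4]]
w(w(w(a5, a3), a7), a1) = [[-12, -12], [-8, -8]]
w(w(a6, w(a2, a4)), w(w(w(a5, a3), a7), a1)) = [[-24, -24], [24, 24]]

[[-24, -24], [24, 24]]


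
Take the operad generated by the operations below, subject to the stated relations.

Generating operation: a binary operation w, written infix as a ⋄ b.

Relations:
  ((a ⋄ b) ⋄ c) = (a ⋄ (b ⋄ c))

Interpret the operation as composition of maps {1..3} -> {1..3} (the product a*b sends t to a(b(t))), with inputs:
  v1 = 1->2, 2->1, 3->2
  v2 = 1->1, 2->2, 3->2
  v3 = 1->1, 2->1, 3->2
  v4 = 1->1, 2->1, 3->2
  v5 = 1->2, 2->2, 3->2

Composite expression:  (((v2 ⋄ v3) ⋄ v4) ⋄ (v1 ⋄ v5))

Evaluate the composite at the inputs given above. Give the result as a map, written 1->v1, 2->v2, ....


(v2 ⋄ v3) = 1->1, 2->1, 3->2
((v2 ⋄ v3) ⋄ v4) = 1->1, 2->1, 3->1
(v1 ⋄ v5) = 1->1, 2->1, 3->1
(((v2 ⋄ v3) ⋄ v4) ⋄ (v1 ⋄ v5)) = 1->1, 2->1, 3->1

1->1, 2->1, 3->1


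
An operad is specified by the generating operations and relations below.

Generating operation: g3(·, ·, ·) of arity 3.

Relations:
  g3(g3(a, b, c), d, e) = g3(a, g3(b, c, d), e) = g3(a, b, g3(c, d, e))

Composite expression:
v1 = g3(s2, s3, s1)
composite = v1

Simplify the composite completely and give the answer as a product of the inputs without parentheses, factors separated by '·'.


s2 · s3 · s1

Under associativity of g3, the answer is the s's in reading order.
g3(s2, s3, s1) spells out as s2 · s3 · s1


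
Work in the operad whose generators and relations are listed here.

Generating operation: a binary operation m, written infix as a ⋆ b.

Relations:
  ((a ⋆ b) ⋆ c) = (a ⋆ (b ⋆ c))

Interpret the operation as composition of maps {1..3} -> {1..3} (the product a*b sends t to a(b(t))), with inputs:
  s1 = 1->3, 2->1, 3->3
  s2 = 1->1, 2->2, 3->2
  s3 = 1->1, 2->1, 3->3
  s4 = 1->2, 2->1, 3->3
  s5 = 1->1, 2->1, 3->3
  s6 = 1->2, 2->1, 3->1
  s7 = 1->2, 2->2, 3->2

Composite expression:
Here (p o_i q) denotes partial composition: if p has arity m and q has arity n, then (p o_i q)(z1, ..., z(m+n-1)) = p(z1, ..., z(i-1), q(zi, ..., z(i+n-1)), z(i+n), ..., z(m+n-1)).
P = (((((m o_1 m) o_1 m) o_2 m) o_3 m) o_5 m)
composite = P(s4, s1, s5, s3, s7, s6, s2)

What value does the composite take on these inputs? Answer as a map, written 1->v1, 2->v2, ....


1->3, 2->3, 3->3

(s5 ⋆ s3) = 1->1, 2->1, 3->3
(s1 ⋆ (s5 ⋆ s3)) = 1->3, 2->3, 3->3
(s4 ⋆ (s1 ⋆ (s5 ⋆ s3))) = 1->3, 2->3, 3->3
(s7 ⋆ s6) = 1->2, 2->2, 3->2
((s4 ⋆ (s1 ⋆ (s5 ⋆ s3))) ⋆ (s7 ⋆ s6)) = 1->3, 2->3, 3->3
(((s4 ⋆ (s1 ⋆ (s5 ⋆ s3))) ⋆ (s7 ⋆ s6)) ⋆ s2) = 1->3, 2->3, 3->3


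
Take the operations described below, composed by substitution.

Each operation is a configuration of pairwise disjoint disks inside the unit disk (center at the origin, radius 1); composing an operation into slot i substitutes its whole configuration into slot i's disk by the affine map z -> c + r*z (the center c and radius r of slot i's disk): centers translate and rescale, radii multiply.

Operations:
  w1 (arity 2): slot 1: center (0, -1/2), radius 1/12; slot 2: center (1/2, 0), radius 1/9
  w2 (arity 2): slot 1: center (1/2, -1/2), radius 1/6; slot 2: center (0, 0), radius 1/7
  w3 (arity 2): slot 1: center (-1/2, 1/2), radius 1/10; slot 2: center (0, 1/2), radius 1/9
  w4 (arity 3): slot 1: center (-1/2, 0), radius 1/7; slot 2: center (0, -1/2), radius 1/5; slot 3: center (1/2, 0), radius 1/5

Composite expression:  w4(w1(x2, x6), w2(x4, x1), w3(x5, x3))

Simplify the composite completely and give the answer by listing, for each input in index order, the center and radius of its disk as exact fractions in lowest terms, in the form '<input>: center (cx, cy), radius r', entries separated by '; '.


Only the slot chain above each x matters under w4; compose those maps.
input x2: applying the 2 nested substitutions gives center (-1/2, -1/14), radius 1/84
input x6: applying the 2 nested substitutions gives center (-3/7, 0), radius 1/63
input x4: applying the 2 nested substitutions gives center (1/10, -3/5), radius 1/30
input x1: applying the 2 nested substitutions gives center (0, -1/2), radius 1/35
input x5: applying the 2 nested substitutions gives center (2/5, 1/10), radius 1/50
input x3: applying the 2 nested substitutions gives center (1/2, 1/10), radius 1/45

x1: center (0, -1/2), radius 1/35; x2: center (-1/2, -1/14), radius 1/84; x3: center (1/2, 1/10), radius 1/45; x4: center (1/10, -3/5), radius 1/30; x5: center (2/5, 1/10), radius 1/50; x6: center (-3/7, 0), radius 1/63


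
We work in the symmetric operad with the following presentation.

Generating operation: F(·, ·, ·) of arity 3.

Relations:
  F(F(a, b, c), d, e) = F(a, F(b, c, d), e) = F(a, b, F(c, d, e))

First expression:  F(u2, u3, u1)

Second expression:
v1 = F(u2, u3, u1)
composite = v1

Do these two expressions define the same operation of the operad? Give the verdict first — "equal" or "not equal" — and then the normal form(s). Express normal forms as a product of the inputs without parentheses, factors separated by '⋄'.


equal; the common form is u2 ⋄ u3 ⋄ u1


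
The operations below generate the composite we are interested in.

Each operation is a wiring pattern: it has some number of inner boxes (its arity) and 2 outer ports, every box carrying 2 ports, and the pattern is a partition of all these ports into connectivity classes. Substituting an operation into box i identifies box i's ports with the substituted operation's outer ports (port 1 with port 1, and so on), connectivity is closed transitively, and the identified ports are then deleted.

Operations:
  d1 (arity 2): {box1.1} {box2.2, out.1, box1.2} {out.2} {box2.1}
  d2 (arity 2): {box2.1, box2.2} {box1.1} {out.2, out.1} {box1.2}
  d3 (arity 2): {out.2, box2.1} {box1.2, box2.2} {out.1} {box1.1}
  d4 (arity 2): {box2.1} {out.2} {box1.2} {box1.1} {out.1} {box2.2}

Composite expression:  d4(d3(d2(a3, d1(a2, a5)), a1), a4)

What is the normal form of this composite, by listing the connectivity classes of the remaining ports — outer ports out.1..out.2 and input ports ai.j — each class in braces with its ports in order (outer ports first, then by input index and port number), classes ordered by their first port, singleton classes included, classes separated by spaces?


After gluing at d4, chains via deleted ports link the a-ports.
composing d1 on (a2, a5), with out.j its own outer ports: {out.1, a2.2, a5.2} {out.2} {a2.1} {a5.1}
composing d2 on (a3, a2, a5), with out.j its own outer ports: {out.1, out.2} {a2.1} {a2.2, a5.2} {a3.1} {a3.2} {a5.1}
composing d3 on (a3, a2, a5, a1), with out.j its own outer ports: {out.1} {out.2, a1.1} {a1.2} {a2.1} {a2.2, a5.2} {a3.1} {a3.2} {a5.1}
composing d4 on (a3, a2, a5, a1, a4), with out.j its own outer ports: {out.1} {out.2} {a1.1} {a1.2} {a2.1} {a2.2, a5.2} {a3.1} {a3.2} {a4.1} {a4.2} {a5.1}

{out.1} {out.2} {a1.1} {a1.2} {a2.1} {a2.2, a5.2} {a3.1} {a3.2} {a4.1} {a4.2} {a5.1}


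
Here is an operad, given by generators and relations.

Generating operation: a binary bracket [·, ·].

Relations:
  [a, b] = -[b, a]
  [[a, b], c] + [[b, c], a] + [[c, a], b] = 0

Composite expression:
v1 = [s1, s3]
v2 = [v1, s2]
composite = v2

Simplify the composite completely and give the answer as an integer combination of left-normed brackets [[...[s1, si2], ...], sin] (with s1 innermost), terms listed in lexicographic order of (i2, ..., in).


[[s1, s3], s2]

Left-normed coefficients sit on the s1-initial expansion words.
Composite bracket: [[s1, s3], s2]
Under [a, b] = ab - ba we get 4 signed associative words (2^2 = 4).
Keep just the words that open with s1:
  from s1s3s2, sign +1: term +[[s1, s3], s2]


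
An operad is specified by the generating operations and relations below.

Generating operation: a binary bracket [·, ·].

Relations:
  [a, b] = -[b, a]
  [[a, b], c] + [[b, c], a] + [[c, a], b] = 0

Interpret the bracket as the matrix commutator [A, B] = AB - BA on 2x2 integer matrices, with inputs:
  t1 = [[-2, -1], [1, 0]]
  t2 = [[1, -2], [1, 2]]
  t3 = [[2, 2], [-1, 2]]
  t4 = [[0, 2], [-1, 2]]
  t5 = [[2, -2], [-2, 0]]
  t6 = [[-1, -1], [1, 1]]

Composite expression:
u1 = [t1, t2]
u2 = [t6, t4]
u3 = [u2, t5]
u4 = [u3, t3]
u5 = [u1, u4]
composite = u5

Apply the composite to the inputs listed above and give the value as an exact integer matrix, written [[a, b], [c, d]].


[[8, -16], [0, -8]]

[t1, t2] = [[1, 3], [1, -1]]
[t6, t4] = [[-1, -6], [-4, 1]]
[[t6, t4], t5] = [[4, 16], [-12, -4]]
[[[t6, t4], t5], t3] = [[8, 16], [8, -8]]
[[t1, t2], [[[t6, t4], t5], t3]] = [[8, -16], [0, -8]]


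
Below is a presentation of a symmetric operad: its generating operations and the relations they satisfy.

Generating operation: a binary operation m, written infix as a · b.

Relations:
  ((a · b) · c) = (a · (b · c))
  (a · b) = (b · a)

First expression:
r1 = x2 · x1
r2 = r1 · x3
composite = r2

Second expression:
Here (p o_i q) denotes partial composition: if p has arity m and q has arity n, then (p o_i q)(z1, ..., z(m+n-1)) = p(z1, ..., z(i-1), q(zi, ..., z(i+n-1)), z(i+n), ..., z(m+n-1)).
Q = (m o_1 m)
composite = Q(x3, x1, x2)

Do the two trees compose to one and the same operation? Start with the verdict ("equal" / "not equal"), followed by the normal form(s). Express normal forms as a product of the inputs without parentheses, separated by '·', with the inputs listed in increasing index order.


equal: each reduces to x1 · x2 · x3

In normal form, the first expression is x1 · x2 · x3
In normal form, the second expression is x1 · x2 · x3
Same normal form: equal.


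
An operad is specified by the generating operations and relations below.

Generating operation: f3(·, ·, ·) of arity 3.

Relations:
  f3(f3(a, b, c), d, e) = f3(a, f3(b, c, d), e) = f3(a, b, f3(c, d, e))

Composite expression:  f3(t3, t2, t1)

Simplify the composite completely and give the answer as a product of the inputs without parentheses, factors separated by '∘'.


All parenthesizations of f3 agree; list the t-inputs left to right.
f3(t3, t2, t1) reduces to t3 ∘ t2 ∘ t1

t3 ∘ t2 ∘ t1


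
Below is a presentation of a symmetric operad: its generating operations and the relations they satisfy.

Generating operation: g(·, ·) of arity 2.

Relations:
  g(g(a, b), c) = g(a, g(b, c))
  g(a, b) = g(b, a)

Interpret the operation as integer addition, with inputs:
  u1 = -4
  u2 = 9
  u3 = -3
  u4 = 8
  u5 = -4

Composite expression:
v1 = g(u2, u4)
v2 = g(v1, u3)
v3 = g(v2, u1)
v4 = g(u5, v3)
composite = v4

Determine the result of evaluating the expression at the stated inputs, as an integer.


6

g(u2, u4) = 17
g(g(u2, u4), u3) = 14
g(g(g(u2, u4), u3), u1) = 10
g(u5, g(g(g(u2, u4), u3), u1)) = 6


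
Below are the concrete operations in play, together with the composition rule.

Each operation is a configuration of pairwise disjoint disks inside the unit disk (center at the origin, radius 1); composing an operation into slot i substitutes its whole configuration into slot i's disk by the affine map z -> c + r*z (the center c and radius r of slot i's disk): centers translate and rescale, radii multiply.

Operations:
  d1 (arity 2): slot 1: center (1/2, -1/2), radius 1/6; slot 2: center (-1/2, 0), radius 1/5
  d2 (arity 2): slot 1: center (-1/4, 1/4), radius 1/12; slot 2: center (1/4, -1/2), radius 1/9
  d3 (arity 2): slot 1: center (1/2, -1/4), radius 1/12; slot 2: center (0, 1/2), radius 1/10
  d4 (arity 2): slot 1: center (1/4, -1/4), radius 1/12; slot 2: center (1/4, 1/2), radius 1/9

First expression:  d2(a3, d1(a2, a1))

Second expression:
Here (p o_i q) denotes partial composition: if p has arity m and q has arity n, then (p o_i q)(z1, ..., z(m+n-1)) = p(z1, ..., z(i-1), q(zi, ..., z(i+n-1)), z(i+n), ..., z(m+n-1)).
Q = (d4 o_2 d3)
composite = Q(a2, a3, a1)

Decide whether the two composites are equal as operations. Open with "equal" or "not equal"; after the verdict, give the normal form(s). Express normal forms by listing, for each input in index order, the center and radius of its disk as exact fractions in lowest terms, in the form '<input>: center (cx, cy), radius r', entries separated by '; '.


not equal; the first gives a1: center (7/36, -1/2), radius 1/45; a2: center (11/36, -5/9), radius 1/54; a3: center (-1/4, 1/4), radius 1/12 and the second a1: center (1/4, 5/9), radius 1/90; a2: center (1/4, -1/4), radius 1/12; a3: center (11/36, 17/36), radius 1/108

The first expression reduces to a1: center (7/36, -1/2), radius 1/45; a2: center (11/36, -5/9), radius 1/54; a3: center (-1/4, 1/4), radius 1/12
The second expression reduces to a1: center (1/4, 5/9), radius 1/90; a2: center (1/4, -1/4), radius 1/12; a3: center (11/36, 17/36), radius 1/108
No match — not equal.


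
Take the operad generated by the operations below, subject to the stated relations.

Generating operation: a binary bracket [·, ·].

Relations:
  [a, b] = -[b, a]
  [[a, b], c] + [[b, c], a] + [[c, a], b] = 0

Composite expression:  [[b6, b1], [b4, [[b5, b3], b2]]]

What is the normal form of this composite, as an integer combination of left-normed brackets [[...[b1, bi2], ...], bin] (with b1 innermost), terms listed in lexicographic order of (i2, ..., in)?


Expand each bracket as ab - ba; the b1-initial words give the coefficients.
Composite bracket: [[b6, b1], [b4, [[b5, b3], b2]]]
Applying ab - ba throughout gives 32 signed words (2^5 = 32).
Coefficients come from the b1-initial words:
  word b1b6b2b3b5b4 has sign +1, contributing +[[[[[b1, b6], b2], b3], b5], b4]
  word b1b6b2b5b3b4 has sign -1, contributing -[[[[[b1, b6], b2], b5], b3], b4]
  word b1b6b3b5b2b4 has sign -1, contributing -[[[[[b1, b6], b3], b5], b2], b4]
  word b1b6b4b2b3b5 has sign -1, contributing -[[[[[b1, b6], b4], b2], b3], b5]
  word b1b6b4b2b5b3 has sign +1, contributing +[[[[[b1, b6], b4], b2], b5], b3]
  word b1b6b4b3b5b2 has sign +1, contributing +[[[[[b1, b6], b4], b3], b5], b2]
  word b1b6b4b5b3b2 has sign -1, contributing -[[[[[b1, b6], b4], b5], b3], b2]
  word b1b6b5b3b2b4 has sign +1, contributing +[[[[[b1, b6], b5], b3], b2], b4]

[[[[[b1, b6], b2], b3], b5], b4] - [[[[[b1, b6], b2], b5], b3], b4] - [[[[[b1, b6], b3], b5], b2], b4] - [[[[[b1, b6], b4], b2], b3], b5] + [[[[[b1, b6], b4], b2], b5], b3] + [[[[[b1, b6], b4], b3], b5], b2] - [[[[[b1, b6], b4], b5], b3], b2] + [[[[[b1, b6], b5], b3], b2], b4]


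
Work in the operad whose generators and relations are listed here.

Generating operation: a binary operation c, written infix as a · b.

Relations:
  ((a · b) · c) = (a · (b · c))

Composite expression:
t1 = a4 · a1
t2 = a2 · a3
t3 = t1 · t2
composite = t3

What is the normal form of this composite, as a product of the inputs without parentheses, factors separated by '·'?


All parenthesizations of c agree; list the a-inputs left to right.
(a4 · a1) reduces to a4 · a1
(a2 · a3) reduces to a2 · a3
((a4 · a1) · (a2 · a3)) reduces to a4 · a1 · a2 · a3

a4 · a1 · a2 · a3


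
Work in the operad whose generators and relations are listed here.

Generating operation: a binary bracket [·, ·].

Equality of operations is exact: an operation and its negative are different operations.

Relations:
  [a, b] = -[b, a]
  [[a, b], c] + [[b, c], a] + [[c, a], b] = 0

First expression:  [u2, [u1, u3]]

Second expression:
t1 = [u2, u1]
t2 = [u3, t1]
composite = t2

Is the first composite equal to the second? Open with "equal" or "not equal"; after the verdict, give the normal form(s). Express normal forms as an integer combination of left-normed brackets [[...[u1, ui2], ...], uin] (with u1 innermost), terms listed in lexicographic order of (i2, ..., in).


not equal — first -[[u1, u3], u2], second [[u1, u2], u3]

Normal form of the first expression: -[[u1, u3], u2]
Normal form of the second expression: [[u1, u2], u3]
No match — not equal.


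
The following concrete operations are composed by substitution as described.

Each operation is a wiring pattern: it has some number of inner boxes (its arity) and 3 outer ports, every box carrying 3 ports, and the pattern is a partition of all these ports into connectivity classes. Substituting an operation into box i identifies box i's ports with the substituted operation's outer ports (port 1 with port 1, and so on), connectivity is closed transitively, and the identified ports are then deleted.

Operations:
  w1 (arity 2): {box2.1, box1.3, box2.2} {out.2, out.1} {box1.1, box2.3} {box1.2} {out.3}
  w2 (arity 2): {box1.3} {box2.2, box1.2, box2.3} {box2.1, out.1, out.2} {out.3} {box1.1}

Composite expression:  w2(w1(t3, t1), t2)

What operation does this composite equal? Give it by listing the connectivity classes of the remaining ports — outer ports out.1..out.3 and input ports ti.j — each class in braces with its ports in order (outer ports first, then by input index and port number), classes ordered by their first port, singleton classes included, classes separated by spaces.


{out.1, out.2, t2.1} {out.3} {t1.1, t1.2, t3.3} {t1.3, t3.1} {t2.2, t2.3} {t3.2}

After gluing at w2, chains via deleted ports link the t-ports.
through w1, on inputs (t3, t1): {out.1, out.2} {out.3} {t1.1, t1.2, t3.3} {t1.3, t3.1} {t3.2} (out.j = stage outer ports)
through w2, on inputs (t3, t1, t2): {out.1, out.2, t2.1} {out.3} {t1.1, t1.2, t3.3} {t1.3, t3.1} {t2.2, t2.3} {t3.2} (out.j = stage outer ports)


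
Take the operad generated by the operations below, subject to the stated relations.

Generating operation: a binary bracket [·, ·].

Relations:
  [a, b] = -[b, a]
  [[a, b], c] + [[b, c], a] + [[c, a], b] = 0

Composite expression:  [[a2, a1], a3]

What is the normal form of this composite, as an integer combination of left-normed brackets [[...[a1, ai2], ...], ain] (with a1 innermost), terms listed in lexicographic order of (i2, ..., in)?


-[[a1, a2], a3]

Left-normed coefficients sit on the a1-initial expansion words.
Composite bracket: [[a2, a1], a3]
Each bracket splits as ab - ba, giving 4 signed words (2^2 = 4).
The a1-initial words carry the normal form:
  a1a2a3 appears with sign -1, giving the term -[[a1, a2], a3]


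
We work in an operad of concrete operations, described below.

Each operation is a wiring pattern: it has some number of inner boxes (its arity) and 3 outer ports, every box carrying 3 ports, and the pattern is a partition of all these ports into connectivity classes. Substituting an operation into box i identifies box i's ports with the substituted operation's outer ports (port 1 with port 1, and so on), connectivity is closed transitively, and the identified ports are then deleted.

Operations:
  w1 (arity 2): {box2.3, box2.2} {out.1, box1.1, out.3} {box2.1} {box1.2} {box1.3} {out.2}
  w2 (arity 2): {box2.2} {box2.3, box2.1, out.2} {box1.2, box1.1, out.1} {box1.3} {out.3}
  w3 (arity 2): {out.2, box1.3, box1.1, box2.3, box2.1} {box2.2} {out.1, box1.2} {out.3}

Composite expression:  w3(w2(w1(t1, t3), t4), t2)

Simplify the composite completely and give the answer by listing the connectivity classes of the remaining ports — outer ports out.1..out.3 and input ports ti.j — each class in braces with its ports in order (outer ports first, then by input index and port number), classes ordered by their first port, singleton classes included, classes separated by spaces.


{out.1, t4.1, t4.3} {out.2, t1.1, t2.1, t2.3} {out.3} {t1.2} {t1.3} {t2.2} {t3.1} {t3.2, t3.3} {t4.2}

Treat the ports identified at w3 as solder joints: merge, then drop.
w1 over (t1, t3) gives {out.1, out.3, t1.1} {out.2} {t1.2} {t1.3} {t3.1} {t3.2, t3.3}, out.j being that stage's outer ports
w2 over (t1, t3, t4) gives {out.1, t1.1} {out.2, t4.1, t4.3} {out.3} {t1.2} {t1.3} {t3.1} {t3.2, t3.3} {t4.2}, out.j being that stage's outer ports
w3 over (t1, t3, t4, t2) gives {out.1, t4.1, t4.3} {out.2, t1.1, t2.1, t2.3} {out.3} {t1.2} {t1.3} {t2.2} {t3.1} {t3.2, t3.3} {t4.2}, out.j being that stage's outer ports


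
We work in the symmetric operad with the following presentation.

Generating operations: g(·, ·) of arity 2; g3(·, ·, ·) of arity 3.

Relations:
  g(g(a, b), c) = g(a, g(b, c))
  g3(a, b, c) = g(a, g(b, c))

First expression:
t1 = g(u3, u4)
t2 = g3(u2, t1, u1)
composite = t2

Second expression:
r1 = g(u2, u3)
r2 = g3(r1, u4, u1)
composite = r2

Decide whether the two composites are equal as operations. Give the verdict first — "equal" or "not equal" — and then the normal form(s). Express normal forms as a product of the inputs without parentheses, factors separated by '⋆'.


Normal form of the first expression: u2 ⋆ u3 ⋆ u4 ⋆ u1
Normal form of the second expression: u2 ⋆ u3 ⋆ u4 ⋆ u1
The normal forms match — equal.

equal; the common form is u2 ⋆ u3 ⋆ u4 ⋆ u1


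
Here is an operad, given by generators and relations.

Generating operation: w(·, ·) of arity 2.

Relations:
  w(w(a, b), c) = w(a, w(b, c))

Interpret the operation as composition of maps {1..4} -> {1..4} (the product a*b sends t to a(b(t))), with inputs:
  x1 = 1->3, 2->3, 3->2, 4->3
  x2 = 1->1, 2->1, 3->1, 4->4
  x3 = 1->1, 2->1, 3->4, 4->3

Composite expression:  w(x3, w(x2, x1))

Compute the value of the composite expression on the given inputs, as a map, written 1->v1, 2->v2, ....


1->1, 2->1, 3->1, 4->1

w(x2, x1) = 1->1, 2->1, 3->1, 4->1
w(x3, w(x2, x1)) = 1->1, 2->1, 3->1, 4->1


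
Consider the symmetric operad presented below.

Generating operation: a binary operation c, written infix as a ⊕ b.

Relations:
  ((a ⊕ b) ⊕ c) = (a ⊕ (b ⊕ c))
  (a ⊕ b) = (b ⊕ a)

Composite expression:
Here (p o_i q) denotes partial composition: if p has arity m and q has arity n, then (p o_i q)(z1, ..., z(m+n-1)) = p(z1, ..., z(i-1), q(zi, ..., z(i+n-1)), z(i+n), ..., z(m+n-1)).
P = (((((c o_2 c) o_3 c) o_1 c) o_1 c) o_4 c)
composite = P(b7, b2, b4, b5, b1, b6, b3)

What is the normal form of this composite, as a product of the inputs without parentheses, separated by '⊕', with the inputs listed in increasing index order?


b1 ⊕ b2 ⊕ b3 ⊕ b4 ⊕ b5 ⊕ b6 ⊕ b7

Key point: c commutes, so take the b-inputs in any fixed order.
(b7 ⊕ b2) unparenthesizes to b7 ⊕ b2
((b7 ⊕ b2) ⊕ b4) unparenthesizes to b7 ⊕ b2 ⊕ b4
(b5 ⊕ b1) unparenthesizes to b5 ⊕ b1
(b6 ⊕ b3) unparenthesizes to b6 ⊕ b3
((b5 ⊕ b1) ⊕ (b6 ⊕ b3)) unparenthesizes to b5 ⊕ b1 ⊕ b6 ⊕ b3
(((b7 ⊕ b2) ⊕ b4) ⊕ ((b5 ⊕ b1) ⊕ (b6 ⊕ b3))) unparenthesizes to b7 ⊕ b2 ⊕ b4 ⊕ b5 ⊕ b1 ⊕ b6 ⊕ b3
the factors in increasing index order: b1 ⊕ b2 ⊕ b3 ⊕ b4 ⊕ b5 ⊕ b6 ⊕ b7


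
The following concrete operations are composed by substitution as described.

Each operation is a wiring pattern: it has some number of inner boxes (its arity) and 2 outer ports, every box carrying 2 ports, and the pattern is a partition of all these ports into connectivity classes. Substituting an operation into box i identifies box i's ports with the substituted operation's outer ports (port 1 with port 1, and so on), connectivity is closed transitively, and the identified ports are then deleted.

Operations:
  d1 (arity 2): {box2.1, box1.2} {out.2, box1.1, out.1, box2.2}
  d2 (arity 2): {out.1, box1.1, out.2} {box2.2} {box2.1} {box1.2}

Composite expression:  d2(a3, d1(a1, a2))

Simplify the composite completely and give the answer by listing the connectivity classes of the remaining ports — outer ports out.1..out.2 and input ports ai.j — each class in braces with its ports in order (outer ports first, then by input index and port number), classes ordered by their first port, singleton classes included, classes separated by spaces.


{out.1, out.2, a3.1} {a1.1, a2.2} {a1.2, a2.1} {a3.2}

After gluing at d2, chains via deleted ports link the a-ports.
after d1, the pattern on (a1, a2) reads {out.1, out.2, a1.1, a2.2} {a1.2, a2.1} (out.j = its outer ports)
after d2, the pattern on (a3, a1, a2) reads {out.1, out.2, a3.1} {a1.1, a2.2} {a1.2, a2.1} {a3.2} (out.j = its outer ports)


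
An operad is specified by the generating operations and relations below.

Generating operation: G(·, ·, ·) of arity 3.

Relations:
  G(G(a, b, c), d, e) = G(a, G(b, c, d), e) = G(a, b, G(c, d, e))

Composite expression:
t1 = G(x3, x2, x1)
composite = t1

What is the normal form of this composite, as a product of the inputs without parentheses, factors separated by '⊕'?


x3 ⊕ x2 ⊕ x1

Under associativity of G, the answer is the x's in reading order.
G(x3, x2, x1) reduces to x3 ⊕ x2 ⊕ x1


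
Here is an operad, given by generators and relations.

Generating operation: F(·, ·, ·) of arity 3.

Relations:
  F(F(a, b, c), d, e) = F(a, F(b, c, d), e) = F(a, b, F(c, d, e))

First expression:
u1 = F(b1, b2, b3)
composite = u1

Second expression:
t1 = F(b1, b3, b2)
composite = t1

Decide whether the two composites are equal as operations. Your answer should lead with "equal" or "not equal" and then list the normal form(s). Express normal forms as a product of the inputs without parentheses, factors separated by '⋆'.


not equal: they reduce to b1 ⋆ b2 ⋆ b3 and b1 ⋆ b3 ⋆ b2


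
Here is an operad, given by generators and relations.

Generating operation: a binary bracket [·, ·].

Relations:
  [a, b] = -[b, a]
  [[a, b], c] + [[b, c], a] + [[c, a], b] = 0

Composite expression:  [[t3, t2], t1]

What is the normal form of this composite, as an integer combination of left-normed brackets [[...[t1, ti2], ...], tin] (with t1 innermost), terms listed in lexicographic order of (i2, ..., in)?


Skip Jacobi rewriting: expand, keep t1-initial words, read off terms.
Composite bracket: [[t3, t2], t1]
Applying ab - ba throughout gives 4 signed words (2^2 = 4).
Collect the words opening with t1:
  t1t2t3 (sign +1) contributes +[[t1, t2], t3]
  t1t3t2 (sign -1) contributes -[[t1, t3], t2]

[[t1, t2], t3] - [[t1, t3], t2]


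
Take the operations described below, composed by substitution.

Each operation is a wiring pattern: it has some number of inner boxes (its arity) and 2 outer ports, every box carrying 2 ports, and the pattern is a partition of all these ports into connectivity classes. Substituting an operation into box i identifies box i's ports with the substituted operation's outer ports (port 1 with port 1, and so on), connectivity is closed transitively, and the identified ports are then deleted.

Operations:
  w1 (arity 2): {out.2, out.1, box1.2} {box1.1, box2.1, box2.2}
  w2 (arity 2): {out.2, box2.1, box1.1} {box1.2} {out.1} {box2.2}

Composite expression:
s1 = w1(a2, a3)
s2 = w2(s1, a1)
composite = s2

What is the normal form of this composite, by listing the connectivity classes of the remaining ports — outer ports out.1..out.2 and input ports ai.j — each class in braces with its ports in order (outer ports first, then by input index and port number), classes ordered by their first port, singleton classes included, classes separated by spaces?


{out.1} {out.2, a1.1, a2.2} {a1.2} {a2.1, a3.1, a3.2}

Connectivity passes through glued w2-boundaries; trace each wire chain.
w1 over (a2, a3) gives {out.1, out.2, a2.2} {a2.1, a3.1, a3.2}, out.j being that stage's outer ports
w2 over (a2, a3, a1) gives {out.1} {out.2, a1.1, a2.2} {a1.2} {a2.1, a3.1, a3.2}, out.j being that stage's outer ports


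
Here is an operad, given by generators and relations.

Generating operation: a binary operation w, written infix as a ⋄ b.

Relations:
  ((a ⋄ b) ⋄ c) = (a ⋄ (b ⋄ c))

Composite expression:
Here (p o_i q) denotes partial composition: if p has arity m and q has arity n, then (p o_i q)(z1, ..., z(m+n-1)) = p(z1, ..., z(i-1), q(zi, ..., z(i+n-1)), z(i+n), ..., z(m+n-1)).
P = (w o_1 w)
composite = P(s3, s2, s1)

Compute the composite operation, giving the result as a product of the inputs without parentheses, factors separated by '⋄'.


Associativity of w dissolves the nesting; only the s-input order survives.
(s3 ⋄ s2) reduces to s3 ⋄ s2
((s3 ⋄ s2) ⋄ s1) reduces to s3 ⋄ s2 ⋄ s1

s3 ⋄ s2 ⋄ s1


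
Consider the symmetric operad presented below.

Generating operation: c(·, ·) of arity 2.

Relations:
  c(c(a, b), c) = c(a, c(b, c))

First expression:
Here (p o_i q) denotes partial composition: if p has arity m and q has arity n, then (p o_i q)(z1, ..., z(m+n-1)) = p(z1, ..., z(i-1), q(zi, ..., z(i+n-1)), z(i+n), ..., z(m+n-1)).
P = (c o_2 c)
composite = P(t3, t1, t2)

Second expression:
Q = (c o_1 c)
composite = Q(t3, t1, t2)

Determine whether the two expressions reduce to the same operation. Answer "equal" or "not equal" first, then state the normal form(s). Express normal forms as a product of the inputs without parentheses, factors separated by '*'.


equal; the common form is t3 * t1 * t2

Reducing the first expression gives t3 * t1 * t2
Reducing the second expression gives t3 * t1 * t2
The forms coincide; equal.


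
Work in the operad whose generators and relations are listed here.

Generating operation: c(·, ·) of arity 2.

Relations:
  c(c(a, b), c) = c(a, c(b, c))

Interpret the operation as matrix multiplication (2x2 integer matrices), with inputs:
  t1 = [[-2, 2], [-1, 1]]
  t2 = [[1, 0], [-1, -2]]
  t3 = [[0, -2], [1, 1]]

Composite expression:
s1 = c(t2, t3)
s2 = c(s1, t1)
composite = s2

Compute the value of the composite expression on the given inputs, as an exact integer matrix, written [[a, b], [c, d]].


[[2, -2], [4, -4]]

c(t2, t3) = [[0, -2], [-2, 0]]
c(c(t2, t3), t1) = [[2, -2], [4, -4]]


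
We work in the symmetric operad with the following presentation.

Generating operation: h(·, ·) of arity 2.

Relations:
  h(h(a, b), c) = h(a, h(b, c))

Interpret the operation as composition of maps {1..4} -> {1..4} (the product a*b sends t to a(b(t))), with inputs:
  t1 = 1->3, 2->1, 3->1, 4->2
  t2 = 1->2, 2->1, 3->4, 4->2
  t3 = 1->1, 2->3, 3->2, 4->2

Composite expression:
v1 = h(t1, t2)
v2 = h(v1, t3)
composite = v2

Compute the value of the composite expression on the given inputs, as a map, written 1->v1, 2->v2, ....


1->1, 2->2, 3->3, 4->3

h(t1, t2) = 1->1, 2->3, 3->2, 4->1
h(h(t1, t2), t3) = 1->1, 2->2, 3->3, 4->3


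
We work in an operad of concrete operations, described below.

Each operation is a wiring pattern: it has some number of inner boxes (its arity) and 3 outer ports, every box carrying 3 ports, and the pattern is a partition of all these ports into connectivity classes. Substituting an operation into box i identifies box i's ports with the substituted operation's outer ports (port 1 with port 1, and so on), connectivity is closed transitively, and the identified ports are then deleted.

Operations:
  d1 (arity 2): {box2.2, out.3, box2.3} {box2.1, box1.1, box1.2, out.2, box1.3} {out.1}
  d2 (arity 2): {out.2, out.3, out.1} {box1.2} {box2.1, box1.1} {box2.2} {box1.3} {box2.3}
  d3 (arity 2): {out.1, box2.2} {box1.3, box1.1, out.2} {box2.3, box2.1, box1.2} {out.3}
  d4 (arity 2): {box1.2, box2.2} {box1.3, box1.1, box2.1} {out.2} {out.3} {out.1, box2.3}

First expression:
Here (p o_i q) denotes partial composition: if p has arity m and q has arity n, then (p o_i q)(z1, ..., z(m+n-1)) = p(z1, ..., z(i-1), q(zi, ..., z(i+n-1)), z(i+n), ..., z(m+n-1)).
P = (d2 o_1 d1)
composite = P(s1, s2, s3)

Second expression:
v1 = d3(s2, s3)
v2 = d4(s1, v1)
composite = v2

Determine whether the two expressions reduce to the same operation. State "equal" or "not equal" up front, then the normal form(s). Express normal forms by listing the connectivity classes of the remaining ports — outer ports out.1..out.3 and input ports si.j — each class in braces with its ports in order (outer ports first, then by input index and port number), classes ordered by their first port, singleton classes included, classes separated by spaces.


not equal — first {out.1, out.2, out.3} {s1.1, s1.2, s1.3, s2.1} {s2.2, s2.3} {s3.1} {s3.2} {s3.3}, second {out.1} {out.2} {out.3} {s1.1, s1.3, s3.2} {s1.2, s2.1, s2.3} {s2.2, s3.1, s3.3}

The first expression reduces to {out.1, out.2, out.3} {s1.1, s1.2, s1.3, s2.1} {s2.2, s2.3} {s3.1} {s3.2} {s3.3}
The second expression reduces to {out.1} {out.2} {out.3} {s1.1, s1.3, s3.2} {s1.2, s2.1, s2.3} {s2.2, s3.1, s3.3}
The normal forms differ: not equal.


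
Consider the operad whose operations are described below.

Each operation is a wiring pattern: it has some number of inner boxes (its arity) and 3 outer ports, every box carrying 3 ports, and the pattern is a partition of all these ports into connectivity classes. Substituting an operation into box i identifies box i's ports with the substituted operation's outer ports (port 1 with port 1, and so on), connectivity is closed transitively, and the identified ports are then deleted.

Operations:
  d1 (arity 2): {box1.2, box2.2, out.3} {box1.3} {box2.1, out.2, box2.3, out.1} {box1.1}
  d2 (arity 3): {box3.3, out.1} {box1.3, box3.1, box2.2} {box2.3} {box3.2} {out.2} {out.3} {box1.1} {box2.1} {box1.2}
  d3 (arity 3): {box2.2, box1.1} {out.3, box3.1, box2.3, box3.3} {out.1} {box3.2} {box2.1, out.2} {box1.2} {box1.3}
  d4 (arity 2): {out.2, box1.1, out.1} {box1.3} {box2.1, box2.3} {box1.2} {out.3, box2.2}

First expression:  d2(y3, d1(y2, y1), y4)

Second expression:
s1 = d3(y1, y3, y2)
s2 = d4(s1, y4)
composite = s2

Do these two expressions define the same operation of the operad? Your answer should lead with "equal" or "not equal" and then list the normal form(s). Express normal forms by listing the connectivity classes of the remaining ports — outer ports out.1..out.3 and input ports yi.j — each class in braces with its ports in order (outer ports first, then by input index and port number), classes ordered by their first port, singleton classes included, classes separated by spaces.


The first expression reduces to {out.1, y4.3} {out.2} {out.3} {y1.1, y1.3, y3.3, y4.1} {y1.2, y2.2} {y2.1} {y2.3} {y3.1} {y3.2} {y4.2}
The second expression reduces to {out.1, out.2} {out.3, y4.2} {y1.1, y3.2} {y1.2} {y1.3} {y2.1, y2.3, y3.3} {y2.2} {y3.1} {y4.1, y4.3}
Different reductions; not equal.

not equal — first {out.1, y4.3} {out.2} {out.3} {y1.1, y1.3, y3.3, y4.1} {y1.2, y2.2} {y2.1} {y2.3} {y3.1} {y3.2} {y4.2}, second {out.1, out.2} {out.3, y4.2} {y1.1, y3.2} {y1.2} {y1.3} {y2.1, y2.3, y3.3} {y2.2} {y3.1} {y4.1, y4.3}


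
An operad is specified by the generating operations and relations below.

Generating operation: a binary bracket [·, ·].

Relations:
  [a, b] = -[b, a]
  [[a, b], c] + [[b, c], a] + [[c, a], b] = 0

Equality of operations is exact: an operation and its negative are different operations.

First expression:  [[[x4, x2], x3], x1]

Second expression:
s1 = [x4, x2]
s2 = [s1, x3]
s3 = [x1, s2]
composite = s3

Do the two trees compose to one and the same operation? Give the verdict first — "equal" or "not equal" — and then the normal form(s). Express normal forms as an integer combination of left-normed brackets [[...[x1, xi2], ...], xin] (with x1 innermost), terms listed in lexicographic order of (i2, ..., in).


In normal form, the first expression is [[[x1, x2], x4], x3] - [[[x1, x3], x2], x4] + [[[x1, x3], x4], x2] - [[[x1, x4], x2], x3]
In normal form, the second expression is -[[[x1, x2], x4], x3] + [[[x1, x3], x2], x4] - [[[x1, x3], x4], x2] + [[[x1, x4], x2], x3]
Distinct normal forms: not equal.

not equal; the first gives [[[x1, x2], x4], x3] - [[[x1, x3], x2], x4] + [[[x1, x3], x4], x2] - [[[x1, x4], x2], x3] and the second -[[[x1, x2], x4], x3] + [[[x1, x3], x2], x4] - [[[x1, x3], x4], x2] + [[[x1, x4], x2], x3]


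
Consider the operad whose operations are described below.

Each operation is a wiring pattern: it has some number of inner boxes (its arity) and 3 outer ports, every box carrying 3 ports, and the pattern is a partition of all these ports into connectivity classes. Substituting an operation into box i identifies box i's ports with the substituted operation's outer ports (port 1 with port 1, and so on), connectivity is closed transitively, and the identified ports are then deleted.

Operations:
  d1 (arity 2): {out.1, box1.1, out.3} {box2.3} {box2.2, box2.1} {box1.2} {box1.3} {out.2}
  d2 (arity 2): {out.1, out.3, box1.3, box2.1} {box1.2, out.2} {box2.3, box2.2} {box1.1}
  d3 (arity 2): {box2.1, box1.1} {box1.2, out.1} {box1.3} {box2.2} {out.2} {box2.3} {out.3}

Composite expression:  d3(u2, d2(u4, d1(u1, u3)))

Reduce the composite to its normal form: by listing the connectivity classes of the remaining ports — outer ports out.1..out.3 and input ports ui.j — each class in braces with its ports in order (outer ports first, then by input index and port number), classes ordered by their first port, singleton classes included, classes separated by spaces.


Substituting into d3 glues patterns; closure does the rest.
composing d1 on (u1, u3), with out.j its own outer ports: {out.1, out.3, u1.1} {out.2} {u1.2} {u1.3} {u3.1, u3.2} {u3.3}
composing d2 on (u4, u1, u3), with out.j its own outer ports: {out.1, out.3, u1.1, u4.3} {out.2, u4.2} {u1.2} {u1.3} {u3.1, u3.2} {u3.3} {u4.1}
composing d3 on (u2, u4, u1, u3), with out.j its own outer ports: {out.1, u2.2} {out.2} {out.3} {u1.1, u2.1, u4.3} {u1.2} {u1.3} {u2.3} {u3.1, u3.2} {u3.3} {u4.1} {u4.2}

{out.1, u2.2} {out.2} {out.3} {u1.1, u2.1, u4.3} {u1.2} {u1.3} {u2.3} {u3.1, u3.2} {u3.3} {u4.1} {u4.2}
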